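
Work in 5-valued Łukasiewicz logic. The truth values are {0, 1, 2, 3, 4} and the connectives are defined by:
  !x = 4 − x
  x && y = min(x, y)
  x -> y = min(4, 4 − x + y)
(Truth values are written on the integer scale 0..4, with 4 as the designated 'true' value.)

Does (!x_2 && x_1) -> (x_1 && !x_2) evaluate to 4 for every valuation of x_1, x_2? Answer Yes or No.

At x_1 = 0, x_2 = 1, for instance:
!x_2 = !1 = 3
!x_2 && x_1 = 3 && 0 = 0
x_1 && !x_2 = 0 && 3 = 0
(!x_2 && x_1) -> (x_1 && !x_2) = 0 -> 0 = 4
and checking the remaining 24 assignments likewise gives ≥ 4 in every case.

Yes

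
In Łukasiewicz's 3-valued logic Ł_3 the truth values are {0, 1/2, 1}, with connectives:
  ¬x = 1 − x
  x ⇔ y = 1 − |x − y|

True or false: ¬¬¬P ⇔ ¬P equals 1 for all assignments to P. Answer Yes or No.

Yes

P = 0 ↦ 1
P = 1/2 ↦ 1
P = 1 ↦ 1
Every assignment gives a value ≥ 1.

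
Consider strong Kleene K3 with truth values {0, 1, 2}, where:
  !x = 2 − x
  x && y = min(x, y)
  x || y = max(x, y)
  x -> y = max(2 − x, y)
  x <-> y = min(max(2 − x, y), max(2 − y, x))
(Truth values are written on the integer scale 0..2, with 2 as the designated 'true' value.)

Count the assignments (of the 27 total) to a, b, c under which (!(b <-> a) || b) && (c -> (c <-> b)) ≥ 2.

value 2: 7 assignments (counts)
value 1: 15 assignments
value 0: 5 assignments
So 7 of the 27 assignments meet the threshold.

7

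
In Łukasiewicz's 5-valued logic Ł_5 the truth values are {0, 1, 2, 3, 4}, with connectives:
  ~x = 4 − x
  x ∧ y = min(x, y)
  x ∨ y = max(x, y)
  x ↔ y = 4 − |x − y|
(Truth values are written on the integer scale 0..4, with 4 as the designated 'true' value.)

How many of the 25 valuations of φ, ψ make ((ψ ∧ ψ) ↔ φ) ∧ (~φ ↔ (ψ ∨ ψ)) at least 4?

value 4: 1 assignment (counts)
value 3: 4 assignments
value 2: 8 assignments
value 1: 8 assignments
value 0: 4 assignments
So 1 of the 25 assignments meets the threshold.

1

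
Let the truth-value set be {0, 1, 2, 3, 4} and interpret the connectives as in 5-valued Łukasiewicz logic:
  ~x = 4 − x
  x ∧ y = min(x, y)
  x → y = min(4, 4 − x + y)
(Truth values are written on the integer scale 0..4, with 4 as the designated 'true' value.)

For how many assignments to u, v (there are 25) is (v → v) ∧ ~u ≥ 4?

value 4: 5 assignments (counts)
value 3: 5 assignments
value 2: 5 assignments
value 1: 5 assignments
value 0: 5 assignments
So 5 of the 25 assignments meet the threshold.

5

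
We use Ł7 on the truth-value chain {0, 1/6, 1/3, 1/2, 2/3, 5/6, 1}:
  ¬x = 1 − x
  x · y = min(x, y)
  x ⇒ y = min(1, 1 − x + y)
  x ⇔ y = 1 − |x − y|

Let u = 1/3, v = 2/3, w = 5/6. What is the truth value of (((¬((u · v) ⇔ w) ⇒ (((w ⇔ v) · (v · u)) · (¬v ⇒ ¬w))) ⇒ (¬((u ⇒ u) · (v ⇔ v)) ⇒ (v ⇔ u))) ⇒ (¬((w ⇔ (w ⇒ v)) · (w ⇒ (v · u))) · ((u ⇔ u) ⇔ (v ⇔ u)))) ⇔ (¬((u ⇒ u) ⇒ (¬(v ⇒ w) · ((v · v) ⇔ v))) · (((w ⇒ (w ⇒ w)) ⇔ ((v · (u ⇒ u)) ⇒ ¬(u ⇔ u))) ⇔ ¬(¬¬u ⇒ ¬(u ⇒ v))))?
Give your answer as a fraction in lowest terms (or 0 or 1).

1/2

u · v = 1/3 · 2/3 = 1/3
(u · v) ⇔ w = 1/3 ⇔ 5/6 = 1/2
¬((u · v) ⇔ w) = ¬1/2 = 1/2
w ⇔ v = 5/6 ⇔ 2/3 = 5/6
v · u = 2/3 · 1/3 = 1/3
(w ⇔ v) · (v · u) = 5/6 · 1/3 = 1/3
¬v = ¬2/3 = 1/3
¬w = ¬5/6 = 1/6
¬v ⇒ ¬w = 1/3 ⇒ 1/6 = 5/6
((w ⇔ v) · (v · u)) · (¬v ⇒ ¬w) = 1/3 · 5/6 = 1/3
¬((u · v) ⇔ w) ⇒ (((w ⇔ v) · (v · u)) · (¬v ⇒ ¬w)) = 1/2 ⇒ 1/3 = 5/6
u ⇒ u = 1/3 ⇒ 1/3 = 1
v ⇔ v = 2/3 ⇔ 2/3 = 1
(u ⇒ u) · (v ⇔ v) = 1 · 1 = 1
¬((u ⇒ u) · (v ⇔ v)) = ¬1 = 0
v ⇔ u = 2/3 ⇔ 1/3 = 2/3
¬((u ⇒ u) · (v ⇔ v)) ⇒ (v ⇔ u) = 0 ⇒ 2/3 = 1
(¬((u · v) ⇔ w) ⇒ (((w ⇔ v) · (v · u)) · (¬v ⇒ ¬w))) ⇒ (¬((u ⇒ u) · (v ⇔ v)) ⇒ (v ⇔ u)) = 5/6 ⇒ 1 = 1
w ⇒ v = 5/6 ⇒ 2/3 = 5/6
w ⇔ (w ⇒ v) = 5/6 ⇔ 5/6 = 1
v · u = 2/3 · 1/3 = 1/3
w ⇒ (v · u) = 5/6 ⇒ 1/3 = 1/2
(w ⇔ (w ⇒ v)) · (w ⇒ (v · u)) = 1 · 1/2 = 1/2
¬((w ⇔ (w ⇒ v)) · (w ⇒ (v · u))) = ¬1/2 = 1/2
u ⇔ u = 1/3 ⇔ 1/3 = 1
v ⇔ u = 2/3 ⇔ 1/3 = 2/3
(u ⇔ u) ⇔ (v ⇔ u) = 1 ⇔ 2/3 = 2/3
¬((w ⇔ (w ⇒ v)) · (w ⇒ (v · u))) · ((u ⇔ u) ⇔ (v ⇔ u)) = 1/2 · 2/3 = 1/2
((¬((u · v) ⇔ w) ⇒ (((w ⇔ v) · (v · u)) · (¬v ⇒ ¬w))) ⇒ (¬((u ⇒ u) · (v ⇔ v)) ⇒ (v ⇔ u))) ⇒ (¬((w ⇔ (w ⇒ v)) · (w ⇒ (v · u))) · ((u ⇔ u) ⇔ (v ⇔ u))) = 1 ⇒ 1/2 = 1/2
u ⇒ u = 1/3 ⇒ 1/3 = 1
v ⇒ w = 2/3 ⇒ 5/6 = 1
¬(v ⇒ w) = ¬1 = 0
v · v = 2/3 · 2/3 = 2/3
(v · v) ⇔ v = 2/3 ⇔ 2/3 = 1
¬(v ⇒ w) · ((v · v) ⇔ v) = 0 · 1 = 0
(u ⇒ u) ⇒ (¬(v ⇒ w) · ((v · v) ⇔ v)) = 1 ⇒ 0 = 0
¬((u ⇒ u) ⇒ (¬(v ⇒ w) · ((v · v) ⇔ v))) = ¬0 = 1
w ⇒ w = 5/6 ⇒ 5/6 = 1
w ⇒ (w ⇒ w) = 5/6 ⇒ 1 = 1
u ⇒ u = 1/3 ⇒ 1/3 = 1
v · (u ⇒ u) = 2/3 · 1 = 2/3
u ⇔ u = 1/3 ⇔ 1/3 = 1
¬(u ⇔ u) = ¬1 = 0
(v · (u ⇒ u)) ⇒ ¬(u ⇔ u) = 2/3 ⇒ 0 = 1/3
(w ⇒ (w ⇒ w)) ⇔ ((v · (u ⇒ u)) ⇒ ¬(u ⇔ u)) = 1 ⇔ 1/3 = 1/3
¬u = ¬1/3 = 2/3
¬¬u = ¬2/3 = 1/3
u ⇒ v = 1/3 ⇒ 2/3 = 1
¬(u ⇒ v) = ¬1 = 0
¬¬u ⇒ ¬(u ⇒ v) = 1/3 ⇒ 0 = 2/3
¬(¬¬u ⇒ ¬(u ⇒ v)) = ¬2/3 = 1/3
((w ⇒ (w ⇒ w)) ⇔ ((v · (u ⇒ u)) ⇒ ¬(u ⇔ u))) ⇔ ¬(¬¬u ⇒ ¬(u ⇒ v)) = 1/3 ⇔ 1/3 = 1
¬((u ⇒ u) ⇒ (¬(v ⇒ w) · ((v · v) ⇔ v))) · (((w ⇒ (w ⇒ w)) ⇔ ((v · (u ⇒ u)) ⇒ ¬(u ⇔ u))) ⇔ ¬(¬¬u ⇒ ¬(u ⇒ v))) = 1 · 1 = 1
(((¬((u · v) ⇔ w) ⇒ (((w ⇔ v) · (v · u)) · (¬v ⇒ ¬w))) ⇒ (¬((u ⇒ u) · (v ⇔ v)) ⇒ (v ⇔ u))) ⇒ (¬((w ⇔ (w ⇒ v)) · (w ⇒ (v · u))) · ((u ⇔ u) ⇔ (v ⇔ u)))) ⇔ (¬((u ⇒ u) ⇒ (¬(v ⇒ w) · ((v · v) ⇔ v))) · (((w ⇒ (w ⇒ w)) ⇔ ((v · (u ⇒ u)) ⇒ ¬(u ⇔ u))) ⇔ ¬(¬¬u ⇒ ¬(u ⇒ v)))) = 1/2 ⇔ 1 = 1/2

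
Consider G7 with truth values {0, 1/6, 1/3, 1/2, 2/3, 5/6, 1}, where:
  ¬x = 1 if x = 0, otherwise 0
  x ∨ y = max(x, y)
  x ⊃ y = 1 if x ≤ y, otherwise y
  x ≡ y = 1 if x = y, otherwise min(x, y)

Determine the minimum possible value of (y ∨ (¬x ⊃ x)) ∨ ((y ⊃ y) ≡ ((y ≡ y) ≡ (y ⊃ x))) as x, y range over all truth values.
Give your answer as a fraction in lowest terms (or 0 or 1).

1/6

Take x = 0, y = 1/6:
¬x = ¬0 = 1
¬x ⊃ x = 1 ⊃ 0 = 0
y ∨ (¬x ⊃ x) = 1/6 ∨ 0 = 1/6
y ⊃ y = 1/6 ⊃ 1/6 = 1
y ≡ y = 1/6 ≡ 1/6 = 1
y ⊃ x = 1/6 ⊃ 0 = 0
(y ≡ y) ≡ (y ⊃ x) = 1 ≡ 0 = 0
(y ⊃ y) ≡ ((y ≡ y) ≡ (y ⊃ x)) = 1 ≡ 0 = 0
(y ∨ (¬x ⊃ x)) ∨ ((y ⊃ y) ≡ ((y ≡ y) ≡ (y ⊃ x))) = 1/6 ∨ 0 = 1/6
No assignment yields a value below 1/6, so this is the minimum.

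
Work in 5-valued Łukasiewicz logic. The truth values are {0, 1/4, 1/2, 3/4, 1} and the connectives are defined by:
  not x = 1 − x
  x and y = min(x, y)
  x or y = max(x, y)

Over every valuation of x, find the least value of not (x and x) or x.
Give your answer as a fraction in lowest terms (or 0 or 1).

Take x = 1/2:
x and x = 1/2 and 1/2 = 1/2
not (x and x) = not 1/2 = 1/2
not (x and x) or x = 1/2 or 1/2 = 1/2
No assignment yields a value below 1/2, so this is the minimum.

1/2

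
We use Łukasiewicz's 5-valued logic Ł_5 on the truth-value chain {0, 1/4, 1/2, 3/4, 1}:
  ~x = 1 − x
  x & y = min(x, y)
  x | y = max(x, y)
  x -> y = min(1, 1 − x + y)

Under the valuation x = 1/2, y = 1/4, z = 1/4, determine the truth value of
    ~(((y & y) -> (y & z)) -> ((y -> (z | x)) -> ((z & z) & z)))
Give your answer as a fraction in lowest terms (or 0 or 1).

3/4

y & y = 1/4 & 1/4 = 1/4
y & z = 1/4 & 1/4 = 1/4
(y & y) -> (y & z) = 1/4 -> 1/4 = 1
z | x = 1/4 | 1/2 = 1/2
y -> (z | x) = 1/4 -> 1/2 = 1
z & z = 1/4 & 1/4 = 1/4
(z & z) & z = 1/4 & 1/4 = 1/4
(y -> (z | x)) -> ((z & z) & z) = 1 -> 1/4 = 1/4
((y & y) -> (y & z)) -> ((y -> (z | x)) -> ((z & z) & z)) = 1 -> 1/4 = 1/4
~(((y & y) -> (y & z)) -> ((y -> (z | x)) -> ((z & z) & z))) = ~1/4 = 3/4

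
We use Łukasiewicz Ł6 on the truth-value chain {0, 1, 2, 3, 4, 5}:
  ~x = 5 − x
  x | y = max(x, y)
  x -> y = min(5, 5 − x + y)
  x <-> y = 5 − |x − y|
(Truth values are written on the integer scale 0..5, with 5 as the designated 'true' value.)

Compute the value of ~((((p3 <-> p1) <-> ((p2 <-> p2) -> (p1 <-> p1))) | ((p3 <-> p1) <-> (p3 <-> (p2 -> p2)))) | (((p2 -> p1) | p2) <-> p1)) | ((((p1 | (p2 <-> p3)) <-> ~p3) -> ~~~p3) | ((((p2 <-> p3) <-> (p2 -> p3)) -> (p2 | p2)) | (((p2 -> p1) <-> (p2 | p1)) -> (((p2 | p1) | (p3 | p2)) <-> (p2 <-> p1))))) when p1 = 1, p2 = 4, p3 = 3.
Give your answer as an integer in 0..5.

5

p3 <-> p1 = 3 <-> 1 = 3
p2 <-> p2 = 4 <-> 4 = 5
p1 <-> p1 = 1 <-> 1 = 5
(p2 <-> p2) -> (p1 <-> p1) = 5 -> 5 = 5
(p3 <-> p1) <-> ((p2 <-> p2) -> (p1 <-> p1)) = 3 <-> 5 = 3
p3 <-> p1 = 3 <-> 1 = 3
p2 -> p2 = 4 -> 4 = 5
p3 <-> (p2 -> p2) = 3 <-> 5 = 3
(p3 <-> p1) <-> (p3 <-> (p2 -> p2)) = 3 <-> 3 = 5
((p3 <-> p1) <-> ((p2 <-> p2) -> (p1 <-> p1))) | ((p3 <-> p1) <-> (p3 <-> (p2 -> p2))) = 3 | 5 = 5
p2 -> p1 = 4 -> 1 = 2
(p2 -> p1) | p2 = 2 | 4 = 4
((p2 -> p1) | p2) <-> p1 = 4 <-> 1 = 2
(((p3 <-> p1) <-> ((p2 <-> p2) -> (p1 <-> p1))) | ((p3 <-> p1) <-> (p3 <-> (p2 -> p2)))) | (((p2 -> p1) | p2) <-> p1) = 5 | 2 = 5
~((((p3 <-> p1) <-> ((p2 <-> p2) -> (p1 <-> p1))) | ((p3 <-> p1) <-> (p3 <-> (p2 -> p2)))) | (((p2 -> p1) | p2) <-> p1)) = ~5 = 0
p2 <-> p3 = 4 <-> 3 = 4
p1 | (p2 <-> p3) = 1 | 4 = 4
~p3 = ~3 = 2
(p1 | (p2 <-> p3)) <-> ~p3 = 4 <-> 2 = 3
~p3 = ~3 = 2
~~p3 = ~2 = 3
~~~p3 = ~3 = 2
((p1 | (p2 <-> p3)) <-> ~p3) -> ~~~p3 = 3 -> 2 = 4
p2 <-> p3 = 4 <-> 3 = 4
p2 -> p3 = 4 -> 3 = 4
(p2 <-> p3) <-> (p2 -> p3) = 4 <-> 4 = 5
p2 | p2 = 4 | 4 = 4
((p2 <-> p3) <-> (p2 -> p3)) -> (p2 | p2) = 5 -> 4 = 4
p2 -> p1 = 4 -> 1 = 2
p2 | p1 = 4 | 1 = 4
(p2 -> p1) <-> (p2 | p1) = 2 <-> 4 = 3
p2 | p1 = 4 | 1 = 4
p3 | p2 = 3 | 4 = 4
(p2 | p1) | (p3 | p2) = 4 | 4 = 4
p2 <-> p1 = 4 <-> 1 = 2
((p2 | p1) | (p3 | p2)) <-> (p2 <-> p1) = 4 <-> 2 = 3
((p2 -> p1) <-> (p2 | p1)) -> (((p2 | p1) | (p3 | p2)) <-> (p2 <-> p1)) = 3 -> 3 = 5
(((p2 <-> p3) <-> (p2 -> p3)) -> (p2 | p2)) | (((p2 -> p1) <-> (p2 | p1)) -> (((p2 | p1) | (p3 | p2)) <-> (p2 <-> p1))) = 4 | 5 = 5
(((p1 | (p2 <-> p3)) <-> ~p3) -> ~~~p3) | ((((p2 <-> p3) <-> (p2 -> p3)) -> (p2 | p2)) | (((p2 -> p1) <-> (p2 | p1)) -> (((p2 | p1) | (p3 | p2)) <-> (p2 <-> p1)))) = 4 | 5 = 5
~((((p3 <-> p1) <-> ((p2 <-> p2) -> (p1 <-> p1))) | ((p3 <-> p1) <-> (p3 <-> (p2 -> p2)))) | (((p2 -> p1) | p2) <-> p1)) | ((((p1 | (p2 <-> p3)) <-> ~p3) -> ~~~p3) | ((((p2 <-> p3) <-> (p2 -> p3)) -> (p2 | p2)) | (((p2 -> p1) <-> (p2 | p1)) -> (((p2 | p1) | (p3 | p2)) <-> (p2 <-> p1))))) = 0 | 5 = 5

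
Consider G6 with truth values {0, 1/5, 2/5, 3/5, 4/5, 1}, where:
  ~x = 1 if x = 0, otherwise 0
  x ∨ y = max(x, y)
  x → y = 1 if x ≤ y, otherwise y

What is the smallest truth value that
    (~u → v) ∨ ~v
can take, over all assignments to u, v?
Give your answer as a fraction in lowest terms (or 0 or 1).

1/5

Take u = 0, v = 1/5:
~u = ~0 = 1
~u → v = 1 → 1/5 = 1/5
~v = ~1/5 = 0
(~u → v) ∨ ~v = 1/5 ∨ 0 = 1/5
No assignment yields a value below 1/5, so this is the minimum.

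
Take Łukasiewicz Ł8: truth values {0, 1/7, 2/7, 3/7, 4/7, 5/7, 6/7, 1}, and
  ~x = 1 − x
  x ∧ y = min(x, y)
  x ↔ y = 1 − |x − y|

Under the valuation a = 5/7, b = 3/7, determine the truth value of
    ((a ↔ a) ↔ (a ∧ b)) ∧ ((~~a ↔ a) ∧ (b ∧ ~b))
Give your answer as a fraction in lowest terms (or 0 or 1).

3/7

a ↔ a = 5/7 ↔ 5/7 = 1
a ∧ b = 5/7 ∧ 3/7 = 3/7
(a ↔ a) ↔ (a ∧ b) = 1 ↔ 3/7 = 3/7
~a = ~5/7 = 2/7
~~a = ~2/7 = 5/7
~~a ↔ a = 5/7 ↔ 5/7 = 1
~b = ~3/7 = 4/7
b ∧ ~b = 3/7 ∧ 4/7 = 3/7
(~~a ↔ a) ∧ (b ∧ ~b) = 1 ∧ 3/7 = 3/7
((a ↔ a) ↔ (a ∧ b)) ∧ ((~~a ↔ a) ∧ (b ∧ ~b)) = 3/7 ∧ 3/7 = 3/7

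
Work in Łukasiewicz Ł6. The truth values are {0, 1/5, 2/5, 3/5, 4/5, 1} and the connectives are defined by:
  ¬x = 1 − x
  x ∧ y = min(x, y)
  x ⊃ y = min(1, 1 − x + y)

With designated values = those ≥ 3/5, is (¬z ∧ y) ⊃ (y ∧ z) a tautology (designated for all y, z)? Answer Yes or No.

No

Counterexample: take y = 3/5, z = 0.
¬z = ¬0 = 1
¬z ∧ y = 1 ∧ 3/5 = 3/5
y ∧ z = 3/5 ∧ 0 = 0
(¬z ∧ y) ⊃ (y ∧ z) = 3/5 ⊃ 0 = 2/5
This gives 2/5, which is below 3/5.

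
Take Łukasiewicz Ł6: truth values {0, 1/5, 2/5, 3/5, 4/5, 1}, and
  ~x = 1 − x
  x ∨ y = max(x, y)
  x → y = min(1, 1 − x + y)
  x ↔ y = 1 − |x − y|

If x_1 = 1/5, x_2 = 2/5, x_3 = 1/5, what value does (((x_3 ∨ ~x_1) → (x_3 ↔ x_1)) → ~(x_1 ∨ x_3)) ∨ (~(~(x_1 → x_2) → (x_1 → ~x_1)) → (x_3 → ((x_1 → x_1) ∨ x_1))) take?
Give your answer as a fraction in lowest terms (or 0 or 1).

1

~x_1 = ~1/5 = 4/5
x_3 ∨ ~x_1 = 1/5 ∨ 4/5 = 4/5
x_3 ↔ x_1 = 1/5 ↔ 1/5 = 1
(x_3 ∨ ~x_1) → (x_3 ↔ x_1) = 4/5 → 1 = 1
x_1 ∨ x_3 = 1/5 ∨ 1/5 = 1/5
~(x_1 ∨ x_3) = ~1/5 = 4/5
((x_3 ∨ ~x_1) → (x_3 ↔ x_1)) → ~(x_1 ∨ x_3) = 1 → 4/5 = 4/5
x_1 → x_2 = 1/5 → 2/5 = 1
~(x_1 → x_2) = ~1 = 0
~x_1 = ~1/5 = 4/5
x_1 → ~x_1 = 1/5 → 4/5 = 1
~(x_1 → x_2) → (x_1 → ~x_1) = 0 → 1 = 1
~(~(x_1 → x_2) → (x_1 → ~x_1)) = ~1 = 0
x_1 → x_1 = 1/5 → 1/5 = 1
(x_1 → x_1) ∨ x_1 = 1 ∨ 1/5 = 1
x_3 → ((x_1 → x_1) ∨ x_1) = 1/5 → 1 = 1
~(~(x_1 → x_2) → (x_1 → ~x_1)) → (x_3 → ((x_1 → x_1) ∨ x_1)) = 0 → 1 = 1
(((x_3 ∨ ~x_1) → (x_3 ↔ x_1)) → ~(x_1 ∨ x_3)) ∨ (~(~(x_1 → x_2) → (x_1 → ~x_1)) → (x_3 → ((x_1 → x_1) ∨ x_1))) = 4/5 ∨ 1 = 1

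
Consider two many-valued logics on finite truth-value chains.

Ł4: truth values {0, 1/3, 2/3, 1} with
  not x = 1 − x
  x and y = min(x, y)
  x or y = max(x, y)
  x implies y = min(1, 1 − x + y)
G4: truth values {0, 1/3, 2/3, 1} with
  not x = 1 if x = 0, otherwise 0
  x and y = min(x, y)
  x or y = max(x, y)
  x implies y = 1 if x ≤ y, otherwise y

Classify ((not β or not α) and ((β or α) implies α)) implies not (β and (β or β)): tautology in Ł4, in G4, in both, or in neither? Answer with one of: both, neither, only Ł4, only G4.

In Ł4: at α = 1/3, β = 2/3 the value is 2/3 — not a tautology.
In G4: every assignment gives 1 — tautology.

only G4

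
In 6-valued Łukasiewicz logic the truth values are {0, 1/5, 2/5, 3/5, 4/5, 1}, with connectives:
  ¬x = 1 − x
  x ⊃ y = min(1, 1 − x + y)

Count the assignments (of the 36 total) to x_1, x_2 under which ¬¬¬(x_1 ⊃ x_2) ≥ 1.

1

value 1: 1 assignment (counts)
value 4/5: 2 assignments
value 3/5: 3 assignments
value 2/5: 4 assignments
value 1/5: 5 assignments
value 0: 21 assignments
So 1 of the 36 assignments meets the threshold.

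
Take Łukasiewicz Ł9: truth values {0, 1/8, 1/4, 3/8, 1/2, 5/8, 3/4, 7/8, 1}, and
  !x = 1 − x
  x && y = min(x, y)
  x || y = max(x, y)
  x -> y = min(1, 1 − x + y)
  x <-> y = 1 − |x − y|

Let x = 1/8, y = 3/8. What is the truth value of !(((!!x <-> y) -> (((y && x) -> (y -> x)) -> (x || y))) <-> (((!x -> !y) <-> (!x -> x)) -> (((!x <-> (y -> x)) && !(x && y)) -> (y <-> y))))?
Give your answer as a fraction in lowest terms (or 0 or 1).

!x = !1/8 = 7/8
!!x = !7/8 = 1/8
!!x <-> y = 1/8 <-> 3/8 = 3/4
y && x = 3/8 && 1/8 = 1/8
y -> x = 3/8 -> 1/8 = 3/4
(y && x) -> (y -> x) = 1/8 -> 3/4 = 1
x || y = 1/8 || 3/8 = 3/8
((y && x) -> (y -> x)) -> (x || y) = 1 -> 3/8 = 3/8
(!!x <-> y) -> (((y && x) -> (y -> x)) -> (x || y)) = 3/4 -> 3/8 = 5/8
!x = !1/8 = 7/8
!y = !3/8 = 5/8
!x -> !y = 7/8 -> 5/8 = 3/4
!x = !1/8 = 7/8
!x -> x = 7/8 -> 1/8 = 1/4
(!x -> !y) <-> (!x -> x) = 3/4 <-> 1/4 = 1/2
!x = !1/8 = 7/8
y -> x = 3/8 -> 1/8 = 3/4
!x <-> (y -> x) = 7/8 <-> 3/4 = 7/8
x && y = 1/8 && 3/8 = 1/8
!(x && y) = !1/8 = 7/8
(!x <-> (y -> x)) && !(x && y) = 7/8 && 7/8 = 7/8
y <-> y = 3/8 <-> 3/8 = 1
((!x <-> (y -> x)) && !(x && y)) -> (y <-> y) = 7/8 -> 1 = 1
((!x -> !y) <-> (!x -> x)) -> (((!x <-> (y -> x)) && !(x && y)) -> (y <-> y)) = 1/2 -> 1 = 1
((!!x <-> y) -> (((y && x) -> (y -> x)) -> (x || y))) <-> (((!x -> !y) <-> (!x -> x)) -> (((!x <-> (y -> x)) && !(x && y)) -> (y <-> y))) = 5/8 <-> 1 = 5/8
!(((!!x <-> y) -> (((y && x) -> (y -> x)) -> (x || y))) <-> (((!x -> !y) <-> (!x -> x)) -> (((!x <-> (y -> x)) && !(x && y)) -> (y <-> y)))) = !5/8 = 3/8

3/8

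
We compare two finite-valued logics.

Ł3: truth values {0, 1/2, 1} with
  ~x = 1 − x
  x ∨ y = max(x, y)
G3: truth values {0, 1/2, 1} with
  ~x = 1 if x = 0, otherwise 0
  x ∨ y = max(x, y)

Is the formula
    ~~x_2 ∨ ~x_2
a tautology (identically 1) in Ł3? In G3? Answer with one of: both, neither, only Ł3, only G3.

In Ł3: at x_2 = 1/2 the value is 1/2 — not a tautology.
In G3: every assignment gives 1 — tautology.

only G3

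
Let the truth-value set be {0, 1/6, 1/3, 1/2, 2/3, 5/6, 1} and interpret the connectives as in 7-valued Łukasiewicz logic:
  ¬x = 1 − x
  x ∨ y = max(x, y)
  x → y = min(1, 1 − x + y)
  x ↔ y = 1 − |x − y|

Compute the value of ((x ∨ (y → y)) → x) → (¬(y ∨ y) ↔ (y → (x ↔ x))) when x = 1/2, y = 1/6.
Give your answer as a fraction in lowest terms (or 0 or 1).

1

y → y = 1/6 → 1/6 = 1
x ∨ (y → y) = 1/2 ∨ 1 = 1
(x ∨ (y → y)) → x = 1 → 1/2 = 1/2
y ∨ y = 1/6 ∨ 1/6 = 1/6
¬(y ∨ y) = ¬1/6 = 5/6
x ↔ x = 1/2 ↔ 1/2 = 1
y → (x ↔ x) = 1/6 → 1 = 1
¬(y ∨ y) ↔ (y → (x ↔ x)) = 5/6 ↔ 1 = 5/6
((x ∨ (y → y)) → x) → (¬(y ∨ y) ↔ (y → (x ↔ x))) = 1/2 → 5/6 = 1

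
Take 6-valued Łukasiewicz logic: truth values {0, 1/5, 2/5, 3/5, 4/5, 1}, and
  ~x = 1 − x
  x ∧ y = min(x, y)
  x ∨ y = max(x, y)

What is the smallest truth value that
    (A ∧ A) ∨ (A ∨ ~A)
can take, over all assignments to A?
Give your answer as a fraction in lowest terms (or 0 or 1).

Take A = 2/5:
A ∧ A = 2/5 ∧ 2/5 = 2/5
~A = ~2/5 = 3/5
A ∨ ~A = 2/5 ∨ 3/5 = 3/5
(A ∧ A) ∨ (A ∨ ~A) = 2/5 ∨ 3/5 = 3/5
No assignment yields a value below 3/5, so this is the minimum.

3/5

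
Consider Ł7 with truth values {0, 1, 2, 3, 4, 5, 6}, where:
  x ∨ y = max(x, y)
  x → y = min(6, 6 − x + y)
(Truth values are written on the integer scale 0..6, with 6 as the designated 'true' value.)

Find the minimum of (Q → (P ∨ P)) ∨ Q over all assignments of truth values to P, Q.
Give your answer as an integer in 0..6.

3

Take P = 0, Q = 3:
P ∨ P = 0 ∨ 0 = 0
Q → (P ∨ P) = 3 → 0 = 3
(Q → (P ∨ P)) ∨ Q = 3 ∨ 3 = 3
No assignment yields a value below 3, so this is the minimum.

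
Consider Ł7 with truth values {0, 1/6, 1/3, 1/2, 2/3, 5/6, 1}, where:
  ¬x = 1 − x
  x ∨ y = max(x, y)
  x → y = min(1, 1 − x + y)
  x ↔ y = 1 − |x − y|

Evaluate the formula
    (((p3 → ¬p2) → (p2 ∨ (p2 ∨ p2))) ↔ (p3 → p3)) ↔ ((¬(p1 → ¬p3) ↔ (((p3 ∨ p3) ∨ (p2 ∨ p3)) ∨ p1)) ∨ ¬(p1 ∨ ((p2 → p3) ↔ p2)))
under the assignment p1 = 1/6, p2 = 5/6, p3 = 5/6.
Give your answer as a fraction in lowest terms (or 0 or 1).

¬p2 = ¬5/6 = 1/6
p3 → ¬p2 = 5/6 → 1/6 = 1/3
p2 ∨ p2 = 5/6 ∨ 5/6 = 5/6
p2 ∨ (p2 ∨ p2) = 5/6 ∨ 5/6 = 5/6
(p3 → ¬p2) → (p2 ∨ (p2 ∨ p2)) = 1/3 → 5/6 = 1
p3 → p3 = 5/6 → 5/6 = 1
((p3 → ¬p2) → (p2 ∨ (p2 ∨ p2))) ↔ (p3 → p3) = 1 ↔ 1 = 1
¬p3 = ¬5/6 = 1/6
p1 → ¬p3 = 1/6 → 1/6 = 1
¬(p1 → ¬p3) = ¬1 = 0
p3 ∨ p3 = 5/6 ∨ 5/6 = 5/6
p2 ∨ p3 = 5/6 ∨ 5/6 = 5/6
(p3 ∨ p3) ∨ (p2 ∨ p3) = 5/6 ∨ 5/6 = 5/6
((p3 ∨ p3) ∨ (p2 ∨ p3)) ∨ p1 = 5/6 ∨ 1/6 = 5/6
¬(p1 → ¬p3) ↔ (((p3 ∨ p3) ∨ (p2 ∨ p3)) ∨ p1) = 0 ↔ 5/6 = 1/6
p2 → p3 = 5/6 → 5/6 = 1
(p2 → p3) ↔ p2 = 1 ↔ 5/6 = 5/6
p1 ∨ ((p2 → p3) ↔ p2) = 1/6 ∨ 5/6 = 5/6
¬(p1 ∨ ((p2 → p3) ↔ p2)) = ¬5/6 = 1/6
(¬(p1 → ¬p3) ↔ (((p3 ∨ p3) ∨ (p2 ∨ p3)) ∨ p1)) ∨ ¬(p1 ∨ ((p2 → p3) ↔ p2)) = 1/6 ∨ 1/6 = 1/6
(((p3 → ¬p2) → (p2 ∨ (p2 ∨ p2))) ↔ (p3 → p3)) ↔ ((¬(p1 → ¬p3) ↔ (((p3 ∨ p3) ∨ (p2 ∨ p3)) ∨ p1)) ∨ ¬(p1 ∨ ((p2 → p3) ↔ p2))) = 1 ↔ 1/6 = 1/6

1/6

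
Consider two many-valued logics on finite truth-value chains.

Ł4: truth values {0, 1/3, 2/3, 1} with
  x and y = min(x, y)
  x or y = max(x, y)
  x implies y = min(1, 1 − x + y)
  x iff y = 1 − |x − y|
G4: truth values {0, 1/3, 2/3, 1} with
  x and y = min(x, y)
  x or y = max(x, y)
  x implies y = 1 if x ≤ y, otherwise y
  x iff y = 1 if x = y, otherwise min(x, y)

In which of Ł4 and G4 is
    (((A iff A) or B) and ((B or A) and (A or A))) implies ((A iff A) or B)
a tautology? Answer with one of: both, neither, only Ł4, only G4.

In Ł4: every assignment gives 1 — tautology.
In G4: every assignment gives 1 — tautology.

both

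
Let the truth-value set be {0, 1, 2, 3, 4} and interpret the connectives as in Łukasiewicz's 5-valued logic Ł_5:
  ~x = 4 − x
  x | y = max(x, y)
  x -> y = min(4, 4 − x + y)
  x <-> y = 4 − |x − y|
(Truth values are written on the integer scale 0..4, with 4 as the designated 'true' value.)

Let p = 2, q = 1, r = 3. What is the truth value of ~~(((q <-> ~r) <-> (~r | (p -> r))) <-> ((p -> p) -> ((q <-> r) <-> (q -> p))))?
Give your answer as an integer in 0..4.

2

~r = ~3 = 1
q <-> ~r = 1 <-> 1 = 4
~r = ~3 = 1
p -> r = 2 -> 3 = 4
~r | (p -> r) = 1 | 4 = 4
(q <-> ~r) <-> (~r | (p -> r)) = 4 <-> 4 = 4
p -> p = 2 -> 2 = 4
q <-> r = 1 <-> 3 = 2
q -> p = 1 -> 2 = 4
(q <-> r) <-> (q -> p) = 2 <-> 4 = 2
(p -> p) -> ((q <-> r) <-> (q -> p)) = 4 -> 2 = 2
((q <-> ~r) <-> (~r | (p -> r))) <-> ((p -> p) -> ((q <-> r) <-> (q -> p))) = 4 <-> 2 = 2
~(((q <-> ~r) <-> (~r | (p -> r))) <-> ((p -> p) -> ((q <-> r) <-> (q -> p)))) = ~2 = 2
~~(((q <-> ~r) <-> (~r | (p -> r))) <-> ((p -> p) -> ((q <-> r) <-> (q -> p)))) = ~2 = 2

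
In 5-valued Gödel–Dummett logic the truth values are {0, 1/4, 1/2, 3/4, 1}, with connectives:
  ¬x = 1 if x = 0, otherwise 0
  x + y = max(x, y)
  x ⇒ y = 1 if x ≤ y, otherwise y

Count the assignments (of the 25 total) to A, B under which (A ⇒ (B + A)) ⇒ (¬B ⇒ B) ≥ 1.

value 1: 20 assignments (counts)
value 0: 5 assignments
So 20 of the 25 assignments meet the threshold.

20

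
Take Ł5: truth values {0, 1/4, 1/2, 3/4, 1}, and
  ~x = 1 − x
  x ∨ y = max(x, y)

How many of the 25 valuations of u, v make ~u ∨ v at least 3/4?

value 1: 9 assignments (counts)
value 3/4: 7 assignments (counts)
value 1/2: 5 assignments
value 1/4: 3 assignments
value 0: 1 assignment
So 16 of the 25 assignments meet the threshold.

16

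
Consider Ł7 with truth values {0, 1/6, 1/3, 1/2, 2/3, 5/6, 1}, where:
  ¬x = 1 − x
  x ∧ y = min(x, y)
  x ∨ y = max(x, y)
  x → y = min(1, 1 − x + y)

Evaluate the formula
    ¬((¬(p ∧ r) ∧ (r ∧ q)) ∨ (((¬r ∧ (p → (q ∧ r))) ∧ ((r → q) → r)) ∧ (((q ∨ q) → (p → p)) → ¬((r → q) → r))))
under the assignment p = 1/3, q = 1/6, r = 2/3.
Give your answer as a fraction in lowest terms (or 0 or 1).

5/6

p ∧ r = 1/3 ∧ 2/3 = 1/3
¬(p ∧ r) = ¬1/3 = 2/3
r ∧ q = 2/3 ∧ 1/6 = 1/6
¬(p ∧ r) ∧ (r ∧ q) = 2/3 ∧ 1/6 = 1/6
¬r = ¬2/3 = 1/3
q ∧ r = 1/6 ∧ 2/3 = 1/6
p → (q ∧ r) = 1/3 → 1/6 = 5/6
¬r ∧ (p → (q ∧ r)) = 1/3 ∧ 5/6 = 1/3
r → q = 2/3 → 1/6 = 1/2
(r → q) → r = 1/2 → 2/3 = 1
(¬r ∧ (p → (q ∧ r))) ∧ ((r → q) → r) = 1/3 ∧ 1 = 1/3
q ∨ q = 1/6 ∨ 1/6 = 1/6
p → p = 1/3 → 1/3 = 1
(q ∨ q) → (p → p) = 1/6 → 1 = 1
r → q = 2/3 → 1/6 = 1/2
(r → q) → r = 1/2 → 2/3 = 1
¬((r → q) → r) = ¬1 = 0
((q ∨ q) → (p → p)) → ¬((r → q) → r) = 1 → 0 = 0
((¬r ∧ (p → (q ∧ r))) ∧ ((r → q) → r)) ∧ (((q ∨ q) → (p → p)) → ¬((r → q) → r)) = 1/3 ∧ 0 = 0
(¬(p ∧ r) ∧ (r ∧ q)) ∨ (((¬r ∧ (p → (q ∧ r))) ∧ ((r → q) → r)) ∧ (((q ∨ q) → (p → p)) → ¬((r → q) → r))) = 1/6 ∨ 0 = 1/6
¬((¬(p ∧ r) ∧ (r ∧ q)) ∨ (((¬r ∧ (p → (q ∧ r))) ∧ ((r → q) → r)) ∧ (((q ∨ q) → (p → p)) → ¬((r → q) → r)))) = ¬1/6 = 5/6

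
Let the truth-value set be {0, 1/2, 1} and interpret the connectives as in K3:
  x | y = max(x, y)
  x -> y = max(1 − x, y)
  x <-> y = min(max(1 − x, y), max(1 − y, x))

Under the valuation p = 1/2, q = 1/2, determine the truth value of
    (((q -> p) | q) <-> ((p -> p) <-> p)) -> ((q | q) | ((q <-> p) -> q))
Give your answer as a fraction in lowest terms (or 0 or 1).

1/2

q -> p = 1/2 -> 1/2 = 1/2
(q -> p) | q = 1/2 | 1/2 = 1/2
p -> p = 1/2 -> 1/2 = 1/2
(p -> p) <-> p = 1/2 <-> 1/2 = 1/2
((q -> p) | q) <-> ((p -> p) <-> p) = 1/2 <-> 1/2 = 1/2
q | q = 1/2 | 1/2 = 1/2
q <-> p = 1/2 <-> 1/2 = 1/2
(q <-> p) -> q = 1/2 -> 1/2 = 1/2
(q | q) | ((q <-> p) -> q) = 1/2 | 1/2 = 1/2
(((q -> p) | q) <-> ((p -> p) <-> p)) -> ((q | q) | ((q <-> p) -> q)) = 1/2 -> 1/2 = 1/2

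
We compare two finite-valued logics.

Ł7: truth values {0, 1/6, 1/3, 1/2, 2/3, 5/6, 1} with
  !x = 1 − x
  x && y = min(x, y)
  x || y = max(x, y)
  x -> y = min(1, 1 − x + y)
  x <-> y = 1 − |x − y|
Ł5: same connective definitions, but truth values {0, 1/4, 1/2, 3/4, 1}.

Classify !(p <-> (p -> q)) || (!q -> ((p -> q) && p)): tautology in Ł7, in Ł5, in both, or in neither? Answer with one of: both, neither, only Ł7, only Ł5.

In Ł7: at p = 1/6, q = 0 the value is 2/3 — not a tautology.
In Ł5: at p = 1/4, q = 0 the value is 1/2 — not a tautology.

neither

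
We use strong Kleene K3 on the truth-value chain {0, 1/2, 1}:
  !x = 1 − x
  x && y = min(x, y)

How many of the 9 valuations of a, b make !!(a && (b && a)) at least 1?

a = 0, b = 0 ↦ 0  <
a = 0, b = 1/2 ↦ 0  <
a = 0, b = 1 ↦ 0  <
a = 1/2, b = 0 ↦ 0  <
a = 1/2, b = 1/2 ↦ 1/2  <
a = 1/2, b = 1 ↦ 1/2  <
a = 1, b = 0 ↦ 0  <
a = 1, b = 1/2 ↦ 1/2  <
a = 1, b = 1 ↦ 1  ≥
So 1 of the 9 assignments meets the threshold.

1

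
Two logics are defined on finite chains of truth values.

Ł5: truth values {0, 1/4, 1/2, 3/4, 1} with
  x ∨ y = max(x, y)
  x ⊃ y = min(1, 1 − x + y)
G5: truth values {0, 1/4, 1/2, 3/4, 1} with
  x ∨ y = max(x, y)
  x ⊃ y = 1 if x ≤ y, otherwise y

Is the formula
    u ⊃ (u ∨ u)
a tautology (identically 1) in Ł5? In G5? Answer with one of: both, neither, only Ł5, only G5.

In Ł5: every assignment gives 1 — tautology.
In G5: every assignment gives 1 — tautology.

both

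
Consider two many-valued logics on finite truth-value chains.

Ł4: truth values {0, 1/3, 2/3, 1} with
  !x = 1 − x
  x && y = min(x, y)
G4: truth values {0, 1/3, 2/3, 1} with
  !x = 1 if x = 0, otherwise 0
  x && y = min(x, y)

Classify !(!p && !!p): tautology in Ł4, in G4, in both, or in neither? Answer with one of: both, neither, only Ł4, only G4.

only G4

In Ł4: at p = 1/3 the value is 2/3 — not a tautology.
In G4: every assignment gives 1 — tautology.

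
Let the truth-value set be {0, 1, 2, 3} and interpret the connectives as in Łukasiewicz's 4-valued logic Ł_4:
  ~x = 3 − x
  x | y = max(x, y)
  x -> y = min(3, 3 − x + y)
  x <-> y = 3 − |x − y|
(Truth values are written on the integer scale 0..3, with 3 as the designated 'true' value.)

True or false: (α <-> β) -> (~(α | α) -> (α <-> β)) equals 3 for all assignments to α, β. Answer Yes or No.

Yes

α = 0, β = 0 ↦ 3
α = 0, β = 1 ↦ 3
α = 0, β = 2 ↦ 3
α = 0, β = 3 ↦ 3
α = 1, β = 0 ↦ 3
α = 1, β = 1 ↦ 3
α = 1, β = 2 ↦ 3
α = 1, β = 3 ↦ 3
α = 2, β = 0 ↦ 3
α = 2, β = 1 ↦ 3
α = 2, β = 2 ↦ 3
α = 2, β = 3 ↦ 3
α = 3, β = 0 ↦ 3
α = 3, β = 1 ↦ 3
α = 3, β = 2 ↦ 3
α = 3, β = 3 ↦ 3
Every assignment gives a value ≥ 3.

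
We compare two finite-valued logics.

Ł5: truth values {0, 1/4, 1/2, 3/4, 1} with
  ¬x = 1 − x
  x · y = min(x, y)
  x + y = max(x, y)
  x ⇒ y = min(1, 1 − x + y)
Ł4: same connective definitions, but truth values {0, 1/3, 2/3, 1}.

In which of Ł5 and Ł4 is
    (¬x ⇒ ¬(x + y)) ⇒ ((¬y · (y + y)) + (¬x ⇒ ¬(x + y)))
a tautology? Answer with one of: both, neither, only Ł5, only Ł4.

In Ł5: every assignment gives 1 — tautology.
In Ł4: every assignment gives 1 — tautology.

both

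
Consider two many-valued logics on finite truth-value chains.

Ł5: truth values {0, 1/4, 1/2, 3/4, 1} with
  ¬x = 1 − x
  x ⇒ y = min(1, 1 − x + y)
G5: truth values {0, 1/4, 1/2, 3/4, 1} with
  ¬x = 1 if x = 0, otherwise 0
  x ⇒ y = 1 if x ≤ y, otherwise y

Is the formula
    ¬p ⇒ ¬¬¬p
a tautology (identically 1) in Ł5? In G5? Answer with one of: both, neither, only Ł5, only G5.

In Ł5: every assignment gives 1 — tautology.
In G5: every assignment gives 1 — tautology.

both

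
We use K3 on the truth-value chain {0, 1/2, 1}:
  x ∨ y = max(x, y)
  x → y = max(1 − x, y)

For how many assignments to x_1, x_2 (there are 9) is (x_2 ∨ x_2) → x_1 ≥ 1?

x_1 = 0, x_2 = 0 ↦ 1  ≥
x_1 = 0, x_2 = 1/2 ↦ 1/2  <
x_1 = 0, x_2 = 1 ↦ 0  <
x_1 = 1/2, x_2 = 0 ↦ 1  ≥
x_1 = 1/2, x_2 = 1/2 ↦ 1/2  <
x_1 = 1/2, x_2 = 1 ↦ 1/2  <
x_1 = 1, x_2 = 0 ↦ 1  ≥
x_1 = 1, x_2 = 1/2 ↦ 1  ≥
x_1 = 1, x_2 = 1 ↦ 1  ≥
So 5 of the 9 assignments meet the threshold.

5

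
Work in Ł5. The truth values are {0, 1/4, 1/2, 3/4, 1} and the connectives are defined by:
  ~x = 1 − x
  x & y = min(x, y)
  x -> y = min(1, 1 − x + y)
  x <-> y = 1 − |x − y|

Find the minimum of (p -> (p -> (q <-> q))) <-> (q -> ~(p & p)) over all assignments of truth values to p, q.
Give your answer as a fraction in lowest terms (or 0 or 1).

0

Take p = 1, q = 1:
q <-> q = 1 <-> 1 = 1
p -> (q <-> q) = 1 -> 1 = 1
p -> (p -> (q <-> q)) = 1 -> 1 = 1
p & p = 1 & 1 = 1
~(p & p) = ~1 = 0
q -> ~(p & p) = 1 -> 0 = 0
(p -> (p -> (q <-> q))) <-> (q -> ~(p & p)) = 1 <-> 0 = 0
No assignment yields a value below 0, so this is the minimum.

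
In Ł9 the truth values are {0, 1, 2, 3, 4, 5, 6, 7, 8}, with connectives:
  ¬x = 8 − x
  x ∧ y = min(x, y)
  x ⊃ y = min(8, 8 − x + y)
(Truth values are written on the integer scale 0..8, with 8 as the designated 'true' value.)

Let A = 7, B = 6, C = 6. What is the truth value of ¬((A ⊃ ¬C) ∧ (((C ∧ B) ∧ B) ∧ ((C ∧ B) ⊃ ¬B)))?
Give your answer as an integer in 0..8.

5

¬C = ¬6 = 2
A ⊃ ¬C = 7 ⊃ 2 = 3
C ∧ B = 6 ∧ 6 = 6
(C ∧ B) ∧ B = 6 ∧ 6 = 6
C ∧ B = 6 ∧ 6 = 6
¬B = ¬6 = 2
(C ∧ B) ⊃ ¬B = 6 ⊃ 2 = 4
((C ∧ B) ∧ B) ∧ ((C ∧ B) ⊃ ¬B) = 6 ∧ 4 = 4
(A ⊃ ¬C) ∧ (((C ∧ B) ∧ B) ∧ ((C ∧ B) ⊃ ¬B)) = 3 ∧ 4 = 3
¬((A ⊃ ¬C) ∧ (((C ∧ B) ∧ B) ∧ ((C ∧ B) ⊃ ¬B))) = ¬3 = 5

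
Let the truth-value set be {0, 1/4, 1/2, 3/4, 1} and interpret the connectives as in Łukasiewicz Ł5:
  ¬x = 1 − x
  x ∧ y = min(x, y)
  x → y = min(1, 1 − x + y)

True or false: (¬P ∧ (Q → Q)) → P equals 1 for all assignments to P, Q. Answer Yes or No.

Counterexample: take P = 0, Q = 0.
¬P = ¬0 = 1
Q → Q = 0 → 0 = 1
¬P ∧ (Q → Q) = 1 ∧ 1 = 1
(¬P ∧ (Q → Q)) → P = 1 → 0 = 0
This gives 0 ≠ 1.

No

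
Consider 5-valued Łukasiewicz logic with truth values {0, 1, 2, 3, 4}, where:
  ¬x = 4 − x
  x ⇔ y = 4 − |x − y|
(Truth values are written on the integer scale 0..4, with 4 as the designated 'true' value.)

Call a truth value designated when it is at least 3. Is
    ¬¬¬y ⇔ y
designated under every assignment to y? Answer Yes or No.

Counterexample: take y = 0.
¬y = ¬0 = 4
¬¬y = ¬4 = 0
¬¬¬y = ¬0 = 4
¬¬¬y ⇔ y = 4 ⇔ 0 = 0
This gives 0, which is below 3.

No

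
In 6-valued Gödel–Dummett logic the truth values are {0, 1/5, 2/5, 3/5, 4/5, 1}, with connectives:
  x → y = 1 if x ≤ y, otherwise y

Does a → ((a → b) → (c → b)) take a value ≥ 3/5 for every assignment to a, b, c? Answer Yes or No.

At a = 2/5, b = 2/5, c = 0, for instance:
a → b = 2/5 → 2/5 = 1
c → b = 0 → 2/5 = 1
(a → b) → (c → b) = 1 → 1 = 1
a → ((a → b) → (c → b)) = 2/5 → 1 = 1
and checking the remaining 215 assignments likewise gives ≥ 3/5 in every case.

Yes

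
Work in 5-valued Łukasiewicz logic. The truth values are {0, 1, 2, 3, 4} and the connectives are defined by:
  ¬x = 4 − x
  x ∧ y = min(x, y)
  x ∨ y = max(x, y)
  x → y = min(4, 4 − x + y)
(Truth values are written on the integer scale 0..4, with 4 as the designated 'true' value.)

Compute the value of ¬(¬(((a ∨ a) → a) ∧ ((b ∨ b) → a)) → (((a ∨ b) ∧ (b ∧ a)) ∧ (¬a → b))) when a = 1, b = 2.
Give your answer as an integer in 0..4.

0

a ∨ a = 1 ∨ 1 = 1
(a ∨ a) → a = 1 → 1 = 4
b ∨ b = 2 ∨ 2 = 2
(b ∨ b) → a = 2 → 1 = 3
((a ∨ a) → a) ∧ ((b ∨ b) → a) = 4 ∧ 3 = 3
¬(((a ∨ a) → a) ∧ ((b ∨ b) → a)) = ¬3 = 1
a ∨ b = 1 ∨ 2 = 2
b ∧ a = 2 ∧ 1 = 1
(a ∨ b) ∧ (b ∧ a) = 2 ∧ 1 = 1
¬a = ¬1 = 3
¬a → b = 3 → 2 = 3
((a ∨ b) ∧ (b ∧ a)) ∧ (¬a → b) = 1 ∧ 3 = 1
¬(((a ∨ a) → a) ∧ ((b ∨ b) → a)) → (((a ∨ b) ∧ (b ∧ a)) ∧ (¬a → b)) = 1 → 1 = 4
¬(¬(((a ∨ a) → a) ∧ ((b ∨ b) → a)) → (((a ∨ b) ∧ (b ∧ a)) ∧ (¬a → b))) = ¬4 = 0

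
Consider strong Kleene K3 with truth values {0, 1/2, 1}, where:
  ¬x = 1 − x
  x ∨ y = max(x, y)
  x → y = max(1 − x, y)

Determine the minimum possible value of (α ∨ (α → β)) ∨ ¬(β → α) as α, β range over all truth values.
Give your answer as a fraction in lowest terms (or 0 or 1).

1/2

Take α = 1/2, β = 0:
α → β = 1/2 → 0 = 1/2
α ∨ (α → β) = 1/2 ∨ 1/2 = 1/2
β → α = 0 → 1/2 = 1
¬(β → α) = ¬1 = 0
(α ∨ (α → β)) ∨ ¬(β → α) = 1/2 ∨ 0 = 1/2
No assignment yields a value below 1/2, so this is the minimum.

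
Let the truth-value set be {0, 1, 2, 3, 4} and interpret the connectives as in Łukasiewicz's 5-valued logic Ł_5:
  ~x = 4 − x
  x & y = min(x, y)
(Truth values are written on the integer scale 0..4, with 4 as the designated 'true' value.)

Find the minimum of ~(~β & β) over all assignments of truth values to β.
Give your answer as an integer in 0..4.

2

Take β = 2:
~β = ~2 = 2
~β & β = 2 & 2 = 2
~(~β & β) = ~2 = 2
No assignment yields a value below 2, so this is the minimum.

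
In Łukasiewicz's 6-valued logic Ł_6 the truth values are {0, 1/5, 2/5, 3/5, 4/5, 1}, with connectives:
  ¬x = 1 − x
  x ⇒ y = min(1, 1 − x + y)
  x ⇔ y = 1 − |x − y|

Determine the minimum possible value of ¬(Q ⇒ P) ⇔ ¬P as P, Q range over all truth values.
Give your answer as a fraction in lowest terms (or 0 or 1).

Take P = 0, Q = 0:
Q ⇒ P = 0 ⇒ 0 = 1
¬(Q ⇒ P) = ¬1 = 0
¬P = ¬0 = 1
¬(Q ⇒ P) ⇔ ¬P = 0 ⇔ 1 = 0
No assignment yields a value below 0, so this is the minimum.

0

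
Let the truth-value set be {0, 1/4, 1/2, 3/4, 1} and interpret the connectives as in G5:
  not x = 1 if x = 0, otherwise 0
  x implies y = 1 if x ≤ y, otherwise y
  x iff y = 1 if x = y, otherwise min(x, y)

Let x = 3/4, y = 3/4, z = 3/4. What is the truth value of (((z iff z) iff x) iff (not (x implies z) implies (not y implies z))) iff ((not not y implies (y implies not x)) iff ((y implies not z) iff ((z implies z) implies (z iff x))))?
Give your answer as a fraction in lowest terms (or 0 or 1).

z iff z = 3/4 iff 3/4 = 1
(z iff z) iff x = 1 iff 3/4 = 3/4
x implies z = 3/4 implies 3/4 = 1
not (x implies z) = not 1 = 0
not y = not 3/4 = 0
not y implies z = 0 implies 3/4 = 1
not (x implies z) implies (not y implies z) = 0 implies 1 = 1
((z iff z) iff x) iff (not (x implies z) implies (not y implies z)) = 3/4 iff 1 = 3/4
not y = not 3/4 = 0
not not y = not 0 = 1
not x = not 3/4 = 0
y implies not x = 3/4 implies 0 = 0
not not y implies (y implies not x) = 1 implies 0 = 0
not z = not 3/4 = 0
y implies not z = 3/4 implies 0 = 0
z implies z = 3/4 implies 3/4 = 1
z iff x = 3/4 iff 3/4 = 1
(z implies z) implies (z iff x) = 1 implies 1 = 1
(y implies not z) iff ((z implies z) implies (z iff x)) = 0 iff 1 = 0
(not not y implies (y implies not x)) iff ((y implies not z) iff ((z implies z) implies (z iff x))) = 0 iff 0 = 1
(((z iff z) iff x) iff (not (x implies z) implies (not y implies z))) iff ((not not y implies (y implies not x)) iff ((y implies not z) iff ((z implies z) implies (z iff x)))) = 3/4 iff 1 = 3/4

3/4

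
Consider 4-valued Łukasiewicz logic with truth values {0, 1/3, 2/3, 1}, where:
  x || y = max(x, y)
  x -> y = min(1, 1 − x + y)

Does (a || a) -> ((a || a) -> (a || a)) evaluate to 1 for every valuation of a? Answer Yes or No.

a = 0 ↦ 1
a = 1/3 ↦ 1
a = 2/3 ↦ 1
a = 1 ↦ 1
Every assignment gives a value ≥ 1.

Yes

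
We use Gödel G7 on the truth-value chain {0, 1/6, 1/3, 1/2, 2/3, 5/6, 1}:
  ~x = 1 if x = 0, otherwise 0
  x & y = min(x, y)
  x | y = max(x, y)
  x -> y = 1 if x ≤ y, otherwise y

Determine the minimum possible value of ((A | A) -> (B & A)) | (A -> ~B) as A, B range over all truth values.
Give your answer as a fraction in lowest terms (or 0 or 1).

1/6

Take A = 1/3, B = 1/6:
A | A = 1/3 | 1/3 = 1/3
B & A = 1/6 & 1/3 = 1/6
(A | A) -> (B & A) = 1/3 -> 1/6 = 1/6
~B = ~1/6 = 0
A -> ~B = 1/3 -> 0 = 0
((A | A) -> (B & A)) | (A -> ~B) = 1/6 | 0 = 1/6
No assignment yields a value below 1/6, so this is the minimum.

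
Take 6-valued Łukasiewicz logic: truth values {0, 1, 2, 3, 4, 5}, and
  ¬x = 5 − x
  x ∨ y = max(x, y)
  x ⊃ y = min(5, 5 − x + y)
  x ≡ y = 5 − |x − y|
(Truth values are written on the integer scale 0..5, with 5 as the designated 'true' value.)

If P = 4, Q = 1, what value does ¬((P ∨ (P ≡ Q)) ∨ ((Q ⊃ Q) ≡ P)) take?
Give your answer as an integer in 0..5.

P ≡ Q = 4 ≡ 1 = 2
P ∨ (P ≡ Q) = 4 ∨ 2 = 4
Q ⊃ Q = 1 ⊃ 1 = 5
(Q ⊃ Q) ≡ P = 5 ≡ 4 = 4
(P ∨ (P ≡ Q)) ∨ ((Q ⊃ Q) ≡ P) = 4 ∨ 4 = 4
¬((P ∨ (P ≡ Q)) ∨ ((Q ⊃ Q) ≡ P)) = ¬4 = 1

1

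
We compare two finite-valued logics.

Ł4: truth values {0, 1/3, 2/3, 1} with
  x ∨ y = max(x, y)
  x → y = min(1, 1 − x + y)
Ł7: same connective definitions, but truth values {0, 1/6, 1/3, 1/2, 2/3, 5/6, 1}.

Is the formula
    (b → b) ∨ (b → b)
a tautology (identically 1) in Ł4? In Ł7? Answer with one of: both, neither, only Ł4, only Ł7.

both

In Ł4: every assignment gives 1 — tautology.
In Ł7: every assignment gives 1 — tautology.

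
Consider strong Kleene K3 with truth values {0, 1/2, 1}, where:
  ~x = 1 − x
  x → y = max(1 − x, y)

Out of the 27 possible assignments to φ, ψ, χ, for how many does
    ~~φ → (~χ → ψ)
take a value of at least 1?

value 1: 19 assignments (counts)
value 1/2: 7 assignments
value 0: 1 assignment
So 19 of the 27 assignments meet the threshold.

19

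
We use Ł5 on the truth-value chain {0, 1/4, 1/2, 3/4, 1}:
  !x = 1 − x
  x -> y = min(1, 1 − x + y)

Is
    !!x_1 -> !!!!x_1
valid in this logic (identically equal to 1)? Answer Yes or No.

x_1 = 0 ↦ 1
x_1 = 1/4 ↦ 1
x_1 = 1/2 ↦ 1
x_1 = 3/4 ↦ 1
x_1 = 1 ↦ 1
Every assignment gives a value ≥ 1.

Yes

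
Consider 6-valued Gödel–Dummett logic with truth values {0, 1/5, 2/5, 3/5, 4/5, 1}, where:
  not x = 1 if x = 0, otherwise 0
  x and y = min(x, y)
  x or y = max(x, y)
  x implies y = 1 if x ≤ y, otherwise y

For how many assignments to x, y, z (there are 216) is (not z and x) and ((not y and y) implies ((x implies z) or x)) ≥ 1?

6

value 1: 6 assignments (counts)
value 4/5: 6 assignments
value 3/5: 6 assignments
value 2/5: 6 assignments
value 1/5: 6 assignments
value 0: 186 assignments
So 6 of the 216 assignments meet the threshold.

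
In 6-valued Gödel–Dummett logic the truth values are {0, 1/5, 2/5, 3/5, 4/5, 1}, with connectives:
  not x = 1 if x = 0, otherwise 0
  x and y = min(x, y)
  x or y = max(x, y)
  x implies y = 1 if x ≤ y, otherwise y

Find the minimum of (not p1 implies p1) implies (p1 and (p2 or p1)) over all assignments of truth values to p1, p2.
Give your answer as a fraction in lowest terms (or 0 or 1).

Take p1 = 1/5, p2 = 0:
not p1 = not 1/5 = 0
not p1 implies p1 = 0 implies 1/5 = 1
p2 or p1 = 0 or 1/5 = 1/5
p1 and (p2 or p1) = 1/5 and 1/5 = 1/5
(not p1 implies p1) implies (p1 and (p2 or p1)) = 1 implies 1/5 = 1/5
No assignment yields a value below 1/5, so this is the minimum.

1/5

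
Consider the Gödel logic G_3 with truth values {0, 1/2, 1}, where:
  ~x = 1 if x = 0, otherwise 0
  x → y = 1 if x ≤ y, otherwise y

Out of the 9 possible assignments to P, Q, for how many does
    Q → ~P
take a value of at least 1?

P = 0, Q = 0 ↦ 1  ≥
P = 0, Q = 1/2 ↦ 1  ≥
P = 0, Q = 1 ↦ 1  ≥
P = 1/2, Q = 0 ↦ 1  ≥
P = 1/2, Q = 1/2 ↦ 0  <
P = 1/2, Q = 1 ↦ 0  <
P = 1, Q = 0 ↦ 1  ≥
P = 1, Q = 1/2 ↦ 0  <
P = 1, Q = 1 ↦ 0  <
So 5 of the 9 assignments meet the threshold.

5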